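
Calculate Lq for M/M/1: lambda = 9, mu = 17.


rho = 9/17; Lq = rho^2/(1-rho) = 0.6

0.6


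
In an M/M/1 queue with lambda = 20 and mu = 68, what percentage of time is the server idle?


Idle fraction = (1 - rho) * 100 = (1 - 20/68) * 100 = 70.6%

70.6%


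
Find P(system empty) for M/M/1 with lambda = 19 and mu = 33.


P0 = 1 - rho = 1 - 19/33 = 0.4242

0.4242


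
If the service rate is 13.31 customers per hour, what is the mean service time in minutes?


Mean service time = 60/mu = 60/13.31 = 4.51 minutes

4.51 minutes


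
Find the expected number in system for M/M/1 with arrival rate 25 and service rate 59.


rho = 25/59; L = rho/(1-rho) = 0.74

0.74


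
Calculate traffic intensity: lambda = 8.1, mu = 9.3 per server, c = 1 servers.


rho = lambda / (c * mu) = 8.1 / (1 * 9.3) = 0.871

0.871


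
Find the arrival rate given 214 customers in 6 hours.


lambda = total arrivals / time = 214 / 6 = 35.67 per hour

35.67 per hour


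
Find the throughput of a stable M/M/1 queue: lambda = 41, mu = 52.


For a stable queue (lambda < mu), throughput = lambda = 41 per hour

41 per hour


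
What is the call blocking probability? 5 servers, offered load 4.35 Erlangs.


B(N,A) = (A^N/N!) / sum(A^k/k!, k=0..N) with N=5, A=4.35 = 0.23

0.23


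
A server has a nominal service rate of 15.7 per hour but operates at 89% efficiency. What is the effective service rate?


Effective rate = mu * efficiency = 15.7 * 0.89 = 13.97 per hour

13.97 per hour


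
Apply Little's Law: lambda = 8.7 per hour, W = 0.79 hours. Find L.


L = lambda * W = 8.7 * 0.79 = 6.87

6.87


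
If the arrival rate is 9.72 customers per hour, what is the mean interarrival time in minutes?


Mean interarrival time = 60/lambda = 60/9.72 = 6.17 minutes

6.17 minutes


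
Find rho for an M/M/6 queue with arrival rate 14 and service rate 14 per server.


rho = lambda/(c*mu) = 14/(6*14) = 0.1667

0.1667


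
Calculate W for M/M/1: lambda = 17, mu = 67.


W = 1/(mu - lambda) = 1/(67 - 17) = 0.02 hours

0.02 hours


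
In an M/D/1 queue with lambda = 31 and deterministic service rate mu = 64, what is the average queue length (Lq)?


M/D/1: Lq = rho^2 / (2*(1-rho)) where rho = 31/64; Lq = 0.23

0.23


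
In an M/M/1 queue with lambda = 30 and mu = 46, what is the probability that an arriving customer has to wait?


P(wait) = rho = lambda/mu = 30/46 = 0.6522

0.6522


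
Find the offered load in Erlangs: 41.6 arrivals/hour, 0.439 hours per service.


Offered load a = lambda * E[S] = 41.6 * 0.439 = 18.26 Erlangs

18.26 Erlangs


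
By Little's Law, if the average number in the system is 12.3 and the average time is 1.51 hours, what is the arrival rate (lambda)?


lambda = L / W = 12.3 / 1.51 = 8.15 per hour

8.15 per hour


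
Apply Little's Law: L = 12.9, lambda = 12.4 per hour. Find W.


W = L / lambda = 12.9 / 12.4 = 1.0403 hours

1.0403 hours


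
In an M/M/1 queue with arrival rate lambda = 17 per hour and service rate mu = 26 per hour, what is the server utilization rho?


rho = lambda/mu = 17/26 = 0.6538

0.6538


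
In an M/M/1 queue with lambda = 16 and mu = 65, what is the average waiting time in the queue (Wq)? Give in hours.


rho = 16/65; Wq = rho/(mu - lambda) = 0.005 hours

0.005 hours


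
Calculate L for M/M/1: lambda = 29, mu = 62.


rho = 29/62; L = rho/(1-rho) = 0.88

0.88


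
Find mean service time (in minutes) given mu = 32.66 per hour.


Mean service time = 60/mu = 60/32.66 = 1.84 minutes

1.84 minutes


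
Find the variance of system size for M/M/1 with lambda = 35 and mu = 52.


rho = 35/52; Var(N) = rho/(1-rho)^2 = 6.3

6.3


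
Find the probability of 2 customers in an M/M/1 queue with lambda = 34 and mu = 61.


rho = 34/61; P(n) = (1-rho)*rho^n = (1-34/61)*(34/61)^2 = 0.1375

0.1375


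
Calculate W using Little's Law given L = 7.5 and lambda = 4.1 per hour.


W = L / lambda = 7.5 / 4.1 = 1.8293 hours

1.8293 hours


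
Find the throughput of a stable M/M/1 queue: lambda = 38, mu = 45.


For a stable queue (lambda < mu), throughput = lambda = 38 per hour

38 per hour


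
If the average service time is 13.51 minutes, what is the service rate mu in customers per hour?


mu = 60 / avg_service_time = 60 / 13.51 = 4.44 per hour

4.44 per hour


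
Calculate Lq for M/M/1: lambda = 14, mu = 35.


rho = 14/35; Lq = rho^2/(1-rho) = 0.27

0.27


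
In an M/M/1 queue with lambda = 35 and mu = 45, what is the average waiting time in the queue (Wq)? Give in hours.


rho = 35/45; Wq = rho/(mu - lambda) = 0.0778 hours

0.0778 hours


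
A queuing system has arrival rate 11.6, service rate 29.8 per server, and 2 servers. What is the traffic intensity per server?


rho = lambda / (c * mu) = 11.6 / (2 * 29.8) = 0.1946

0.1946


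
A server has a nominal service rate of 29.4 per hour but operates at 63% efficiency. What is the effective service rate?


Effective rate = mu * efficiency = 29.4 * 0.63 = 18.52 per hour

18.52 per hour


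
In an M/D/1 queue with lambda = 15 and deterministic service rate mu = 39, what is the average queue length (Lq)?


M/D/1: Lq = rho^2 / (2*(1-rho)) where rho = 15/39; Lq = 0.12

0.12


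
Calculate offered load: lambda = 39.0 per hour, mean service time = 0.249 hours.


Offered load a = lambda * E[S] = 39.0 * 0.249 = 9.71 Erlangs

9.71 Erlangs


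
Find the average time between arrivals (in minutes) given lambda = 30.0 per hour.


Mean interarrival time = 60/lambda = 60/30.0 = 2.0 minutes

2.0 minutes


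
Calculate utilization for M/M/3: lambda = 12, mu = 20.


rho = lambda/(c*mu) = 12/(3*20) = 0.2

0.2


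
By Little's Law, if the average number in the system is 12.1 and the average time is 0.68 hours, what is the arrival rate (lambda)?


lambda = L / W = 12.1 / 0.68 = 17.79 per hour

17.79 per hour


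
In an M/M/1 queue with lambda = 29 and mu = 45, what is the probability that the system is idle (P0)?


P0 = 1 - rho = 1 - 29/45 = 0.3556

0.3556


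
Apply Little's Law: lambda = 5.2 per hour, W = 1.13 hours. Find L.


L = lambda * W = 5.2 * 1.13 = 5.88

5.88


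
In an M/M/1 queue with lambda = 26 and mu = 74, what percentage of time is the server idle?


Idle fraction = (1 - rho) * 100 = (1 - 26/74) * 100 = 64.9%

64.9%


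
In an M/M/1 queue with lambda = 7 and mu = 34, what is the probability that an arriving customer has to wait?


P(wait) = rho = lambda/mu = 7/34 = 0.2059

0.2059


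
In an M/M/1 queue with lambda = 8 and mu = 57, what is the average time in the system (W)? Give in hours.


W = 1/(mu - lambda) = 1/(57 - 8) = 0.0204 hours

0.0204 hours


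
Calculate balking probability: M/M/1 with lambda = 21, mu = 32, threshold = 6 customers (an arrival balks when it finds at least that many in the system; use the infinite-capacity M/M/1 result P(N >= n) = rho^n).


P(N >= 6) = rho^6 = (21/32)^6 = 0.0799

0.0799


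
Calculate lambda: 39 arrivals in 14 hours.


lambda = total arrivals / time = 39 / 14 = 2.79 per hour

2.79 per hour


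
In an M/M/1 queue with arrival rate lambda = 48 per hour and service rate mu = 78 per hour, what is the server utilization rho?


rho = lambda/mu = 48/78 = 0.6154

0.6154


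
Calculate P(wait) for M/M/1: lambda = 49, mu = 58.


P(wait) = rho = lambda/mu = 49/58 = 0.8448

0.8448


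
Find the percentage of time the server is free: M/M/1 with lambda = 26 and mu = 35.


Idle fraction = (1 - rho) * 100 = (1 - 26/35) * 100 = 25.7%

25.7%


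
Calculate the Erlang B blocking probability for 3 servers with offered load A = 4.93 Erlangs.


B(N,A) = (A^N/N!) / sum(A^k/k!, k=0..N) with N=3, A=4.93 = 0.5248

0.5248


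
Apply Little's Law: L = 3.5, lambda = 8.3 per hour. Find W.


W = L / lambda = 3.5 / 8.3 = 0.4217 hours

0.4217 hours


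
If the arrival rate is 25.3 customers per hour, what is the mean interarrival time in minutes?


Mean interarrival time = 60/lambda = 60/25.3 = 2.37 minutes

2.37 minutes


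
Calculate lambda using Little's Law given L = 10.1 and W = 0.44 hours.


lambda = L / W = 10.1 / 0.44 = 22.95 per hour

22.95 per hour


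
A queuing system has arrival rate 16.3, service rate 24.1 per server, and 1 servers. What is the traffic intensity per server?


rho = lambda / (c * mu) = 16.3 / (1 * 24.1) = 0.6763

0.6763


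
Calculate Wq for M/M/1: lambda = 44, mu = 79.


rho = 44/79; Wq = rho/(mu - lambda) = 0.0159 hours

0.0159 hours


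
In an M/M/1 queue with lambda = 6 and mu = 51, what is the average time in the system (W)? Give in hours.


W = 1/(mu - lambda) = 1/(51 - 6) = 0.0222 hours

0.0222 hours


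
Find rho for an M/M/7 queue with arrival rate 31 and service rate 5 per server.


rho = lambda/(c*mu) = 31/(7*5) = 0.8857

0.8857


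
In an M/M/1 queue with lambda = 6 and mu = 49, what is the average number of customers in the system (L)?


rho = 6/49; L = rho/(1-rho) = 0.14

0.14


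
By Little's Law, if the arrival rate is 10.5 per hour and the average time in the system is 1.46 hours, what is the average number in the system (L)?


L = lambda * W = 10.5 * 1.46 = 15.33

15.33


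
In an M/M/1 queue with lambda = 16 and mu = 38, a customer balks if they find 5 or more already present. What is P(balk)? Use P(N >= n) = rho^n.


P(N >= 5) = rho^5 = (16/38)^5 = 0.0132

0.0132


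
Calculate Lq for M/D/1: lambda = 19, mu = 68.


M/D/1: Lq = rho^2 / (2*(1-rho)) where rho = 19/68; Lq = 0.05

0.05


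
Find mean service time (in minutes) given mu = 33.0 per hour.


Mean service time = 60/mu = 60/33.0 = 1.82 minutes

1.82 minutes


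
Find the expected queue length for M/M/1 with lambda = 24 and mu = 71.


rho = 24/71; Lq = rho^2/(1-rho) = 0.17

0.17


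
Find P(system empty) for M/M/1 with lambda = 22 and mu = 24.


P0 = 1 - rho = 1 - 22/24 = 0.0833

0.0833


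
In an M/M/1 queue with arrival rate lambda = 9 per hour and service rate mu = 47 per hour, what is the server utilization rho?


rho = lambda/mu = 9/47 = 0.1915

0.1915


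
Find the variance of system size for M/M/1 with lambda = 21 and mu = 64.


rho = 21/64; Var(N) = rho/(1-rho)^2 = 0.73

0.73


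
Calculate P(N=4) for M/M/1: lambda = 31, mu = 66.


rho = 31/66; P(n) = (1-rho)*rho^n = (1-31/66)*(31/66)^4 = 0.0258

0.0258


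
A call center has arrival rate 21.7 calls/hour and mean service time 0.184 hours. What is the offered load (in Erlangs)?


Offered load a = lambda * E[S] = 21.7 * 0.184 = 3.99 Erlangs

3.99 Erlangs


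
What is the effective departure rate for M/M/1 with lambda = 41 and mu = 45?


For a stable queue (lambda < mu), throughput = lambda = 41 per hour

41 per hour


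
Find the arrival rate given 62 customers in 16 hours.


lambda = total arrivals / time = 62 / 16 = 3.88 per hour

3.88 per hour


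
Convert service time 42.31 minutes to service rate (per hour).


mu = 60 / avg_service_time = 60 / 42.31 = 1.42 per hour

1.42 per hour


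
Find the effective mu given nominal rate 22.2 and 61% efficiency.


Effective rate = mu * efficiency = 22.2 * 0.61 = 13.54 per hour

13.54 per hour


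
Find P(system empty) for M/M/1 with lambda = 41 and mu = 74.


P0 = 1 - rho = 1 - 41/74 = 0.4459

0.4459


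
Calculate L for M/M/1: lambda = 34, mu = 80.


rho = 34/80; L = rho/(1-rho) = 0.74

0.74


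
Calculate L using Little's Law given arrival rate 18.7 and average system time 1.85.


L = lambda * W = 18.7 * 1.85 = 34.6

34.6


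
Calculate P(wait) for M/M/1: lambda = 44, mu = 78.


P(wait) = rho = lambda/mu = 44/78 = 0.5641

0.5641


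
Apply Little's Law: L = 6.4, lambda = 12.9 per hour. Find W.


W = L / lambda = 6.4 / 12.9 = 0.4961 hours

0.4961 hours


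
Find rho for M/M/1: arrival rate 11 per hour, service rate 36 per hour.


rho = lambda/mu = 11/36 = 0.3056

0.3056


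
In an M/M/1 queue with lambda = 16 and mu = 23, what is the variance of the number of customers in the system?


rho = 16/23; Var(N) = rho/(1-rho)^2 = 7.51

7.51


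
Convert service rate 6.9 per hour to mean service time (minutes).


Mean service time = 60/mu = 60/6.9 = 8.7 minutes

8.7 minutes


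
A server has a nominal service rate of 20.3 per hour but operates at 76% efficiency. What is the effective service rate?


Effective rate = mu * efficiency = 20.3 * 0.76 = 15.43 per hour

15.43 per hour


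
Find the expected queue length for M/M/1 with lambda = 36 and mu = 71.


rho = 36/71; Lq = rho^2/(1-rho) = 0.52

0.52


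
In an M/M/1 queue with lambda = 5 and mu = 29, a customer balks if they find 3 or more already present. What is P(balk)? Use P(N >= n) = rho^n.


P(N >= 3) = rho^3 = (5/29)^3 = 0.0051

0.0051


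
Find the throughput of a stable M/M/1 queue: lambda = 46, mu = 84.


For a stable queue (lambda < mu), throughput = lambda = 46 per hour

46 per hour


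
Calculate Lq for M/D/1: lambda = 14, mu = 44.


M/D/1: Lq = rho^2 / (2*(1-rho)) where rho = 14/44; Lq = 0.07

0.07


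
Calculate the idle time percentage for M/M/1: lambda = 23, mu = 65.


Idle fraction = (1 - rho) * 100 = (1 - 23/65) * 100 = 64.6%

64.6%


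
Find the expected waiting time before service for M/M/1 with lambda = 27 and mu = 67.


rho = 27/67; Wq = rho/(mu - lambda) = 0.0101 hours

0.0101 hours


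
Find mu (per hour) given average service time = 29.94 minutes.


mu = 60 / avg_service_time = 60 / 29.94 = 2.0 per hour

2.0 per hour


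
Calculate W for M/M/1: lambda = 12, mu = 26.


W = 1/(mu - lambda) = 1/(26 - 12) = 0.0714 hours

0.0714 hours


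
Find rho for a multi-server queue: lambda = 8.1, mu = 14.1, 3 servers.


rho = lambda / (c * mu) = 8.1 / (3 * 14.1) = 0.1915

0.1915


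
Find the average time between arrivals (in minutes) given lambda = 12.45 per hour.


Mean interarrival time = 60/lambda = 60/12.45 = 4.82 minutes

4.82 minutes


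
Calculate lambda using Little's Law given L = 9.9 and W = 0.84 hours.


lambda = L / W = 9.9 / 0.84 = 11.79 per hour

11.79 per hour


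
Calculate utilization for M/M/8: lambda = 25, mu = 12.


rho = lambda/(c*mu) = 25/(8*12) = 0.2604

0.2604


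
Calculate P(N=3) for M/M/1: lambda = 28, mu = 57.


rho = 28/57; P(n) = (1-rho)*rho^n = (1-28/57)*(28/57)^3 = 0.0603

0.0603


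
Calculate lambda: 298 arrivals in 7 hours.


lambda = total arrivals / time = 298 / 7 = 42.57 per hour

42.57 per hour


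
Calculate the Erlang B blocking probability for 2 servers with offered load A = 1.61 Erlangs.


B(N,A) = (A^N/N!) / sum(A^k/k!, k=0..N) with N=2, A=1.61 = 0.3318

0.3318


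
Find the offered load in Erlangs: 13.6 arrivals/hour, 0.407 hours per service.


Offered load a = lambda * E[S] = 13.6 * 0.407 = 5.54 Erlangs

5.54 Erlangs


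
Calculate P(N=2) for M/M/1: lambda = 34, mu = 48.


rho = 34/48; P(n) = (1-rho)*rho^n = (1-34/48)*(34/48)^2 = 0.1463

0.1463


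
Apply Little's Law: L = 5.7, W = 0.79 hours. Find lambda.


lambda = L / W = 5.7 / 0.79 = 7.22 per hour

7.22 per hour


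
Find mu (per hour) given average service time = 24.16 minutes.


mu = 60 / avg_service_time = 60 / 24.16 = 2.48 per hour

2.48 per hour


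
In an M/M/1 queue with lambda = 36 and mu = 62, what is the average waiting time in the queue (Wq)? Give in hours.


rho = 36/62; Wq = rho/(mu - lambda) = 0.0223 hours

0.0223 hours


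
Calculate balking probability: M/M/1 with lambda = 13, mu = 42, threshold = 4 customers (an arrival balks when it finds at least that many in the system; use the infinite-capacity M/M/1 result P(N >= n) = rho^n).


P(N >= 4) = rho^4 = (13/42)^4 = 0.0092

0.0092


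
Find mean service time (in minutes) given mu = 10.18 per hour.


Mean service time = 60/mu = 60/10.18 = 5.89 minutes

5.89 minutes


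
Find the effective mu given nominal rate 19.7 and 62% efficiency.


Effective rate = mu * efficiency = 19.7 * 0.62 = 12.21 per hour

12.21 per hour


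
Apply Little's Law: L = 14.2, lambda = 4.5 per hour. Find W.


W = L / lambda = 14.2 / 4.5 = 3.1556 hours

3.1556 hours


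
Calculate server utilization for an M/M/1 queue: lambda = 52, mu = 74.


rho = lambda/mu = 52/74 = 0.7027

0.7027


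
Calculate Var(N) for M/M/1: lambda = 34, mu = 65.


rho = 34/65; Var(N) = rho/(1-rho)^2 = 2.3

2.3


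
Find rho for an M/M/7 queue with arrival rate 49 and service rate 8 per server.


rho = lambda/(c*mu) = 49/(7*8) = 0.875

0.875


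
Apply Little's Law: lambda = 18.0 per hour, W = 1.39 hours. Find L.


L = lambda * W = 18.0 * 1.39 = 25.02

25.02


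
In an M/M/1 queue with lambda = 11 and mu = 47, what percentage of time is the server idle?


Idle fraction = (1 - rho) * 100 = (1 - 11/47) * 100 = 76.6%

76.6%


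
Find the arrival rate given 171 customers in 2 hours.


lambda = total arrivals / time = 171 / 2 = 85.5 per hour

85.5 per hour


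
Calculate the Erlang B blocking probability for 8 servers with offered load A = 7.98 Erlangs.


B(N,A) = (A^N/N!) / sum(A^k/k!, k=0..N) with N=8, A=7.98 = 0.2345

0.2345


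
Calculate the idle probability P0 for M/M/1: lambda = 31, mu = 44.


P0 = 1 - rho = 1 - 31/44 = 0.2955

0.2955


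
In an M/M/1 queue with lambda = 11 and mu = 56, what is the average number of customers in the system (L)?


rho = 11/56; L = rho/(1-rho) = 0.24

0.24


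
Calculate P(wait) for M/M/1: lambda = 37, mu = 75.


P(wait) = rho = lambda/mu = 37/75 = 0.4933

0.4933


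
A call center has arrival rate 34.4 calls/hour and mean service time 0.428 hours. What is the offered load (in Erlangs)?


Offered load a = lambda * E[S] = 34.4 * 0.428 = 14.72 Erlangs

14.72 Erlangs


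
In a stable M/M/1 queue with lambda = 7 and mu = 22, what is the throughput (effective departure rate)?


For a stable queue (lambda < mu), throughput = lambda = 7 per hour

7 per hour


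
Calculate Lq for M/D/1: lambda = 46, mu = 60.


M/D/1: Lq = rho^2 / (2*(1-rho)) where rho = 46/60; Lq = 1.26

1.26


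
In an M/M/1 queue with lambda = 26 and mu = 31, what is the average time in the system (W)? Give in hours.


W = 1/(mu - lambda) = 1/(31 - 26) = 0.2 hours

0.2 hours


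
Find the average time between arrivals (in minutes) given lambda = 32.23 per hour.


Mean interarrival time = 60/lambda = 60/32.23 = 1.86 minutes

1.86 minutes


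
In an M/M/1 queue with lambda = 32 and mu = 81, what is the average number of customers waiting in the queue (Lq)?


rho = 32/81; Lq = rho^2/(1-rho) = 0.26

0.26


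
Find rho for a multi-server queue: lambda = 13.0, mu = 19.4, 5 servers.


rho = lambda / (c * mu) = 13.0 / (5 * 19.4) = 0.134

0.134


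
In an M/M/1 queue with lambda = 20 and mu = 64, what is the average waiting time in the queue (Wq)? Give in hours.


rho = 20/64; Wq = rho/(mu - lambda) = 0.0071 hours

0.0071 hours


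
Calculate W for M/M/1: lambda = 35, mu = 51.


W = 1/(mu - lambda) = 1/(51 - 35) = 0.0625 hours

0.0625 hours


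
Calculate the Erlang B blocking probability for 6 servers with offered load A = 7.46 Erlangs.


B(N,A) = (A^N/N!) / sum(A^k/k!, k=0..N) with N=6, A=7.46 = 0.3592

0.3592


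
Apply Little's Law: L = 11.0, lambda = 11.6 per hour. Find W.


W = L / lambda = 11.0 / 11.6 = 0.9483 hours

0.9483 hours


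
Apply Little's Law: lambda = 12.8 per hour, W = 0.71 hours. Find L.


L = lambda * W = 12.8 * 0.71 = 9.09

9.09


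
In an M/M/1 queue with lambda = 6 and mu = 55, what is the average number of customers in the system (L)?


rho = 6/55; L = rho/(1-rho) = 0.12

0.12


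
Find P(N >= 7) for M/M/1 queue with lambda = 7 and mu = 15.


P(N >= 7) = rho^7 = (7/15)^7 = 0.0048

0.0048


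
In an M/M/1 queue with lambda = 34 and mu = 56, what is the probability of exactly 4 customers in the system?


rho = 34/56; P(n) = (1-rho)*rho^n = (1-34/56)*(34/56)^4 = 0.0534

0.0534


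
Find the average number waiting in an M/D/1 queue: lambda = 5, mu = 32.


M/D/1: Lq = rho^2 / (2*(1-rho)) where rho = 5/32; Lq = 0.01

0.01


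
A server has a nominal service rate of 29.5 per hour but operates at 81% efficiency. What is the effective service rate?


Effective rate = mu * efficiency = 29.5 * 0.81 = 23.9 per hour

23.9 per hour


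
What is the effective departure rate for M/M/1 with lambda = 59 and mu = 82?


For a stable queue (lambda < mu), throughput = lambda = 59 per hour

59 per hour


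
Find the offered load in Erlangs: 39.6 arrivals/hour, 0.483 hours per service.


Offered load a = lambda * E[S] = 39.6 * 0.483 = 19.13 Erlangs

19.13 Erlangs


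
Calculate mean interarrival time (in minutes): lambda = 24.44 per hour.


Mean interarrival time = 60/lambda = 60/24.44 = 2.45 minutes

2.45 minutes


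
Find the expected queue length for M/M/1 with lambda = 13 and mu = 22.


rho = 13/22; Lq = rho^2/(1-rho) = 0.85

0.85


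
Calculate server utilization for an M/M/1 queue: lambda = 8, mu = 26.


rho = lambda/mu = 8/26 = 0.3077

0.3077


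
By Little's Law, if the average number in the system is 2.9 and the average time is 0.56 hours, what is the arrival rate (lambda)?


lambda = L / W = 2.9 / 0.56 = 5.18 per hour

5.18 per hour


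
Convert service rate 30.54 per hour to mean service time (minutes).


Mean service time = 60/mu = 60/30.54 = 1.96 minutes

1.96 minutes


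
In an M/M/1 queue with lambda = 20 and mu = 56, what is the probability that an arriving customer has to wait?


P(wait) = rho = lambda/mu = 20/56 = 0.3571

0.3571


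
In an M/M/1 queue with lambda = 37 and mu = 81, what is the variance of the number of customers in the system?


rho = 37/81; Var(N) = rho/(1-rho)^2 = 1.55

1.55


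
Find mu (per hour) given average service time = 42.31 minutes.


mu = 60 / avg_service_time = 60 / 42.31 = 1.42 per hour

1.42 per hour


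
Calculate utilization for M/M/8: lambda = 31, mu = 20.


rho = lambda/(c*mu) = 31/(8*20) = 0.1938

0.1938


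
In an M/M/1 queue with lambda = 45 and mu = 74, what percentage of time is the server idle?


Idle fraction = (1 - rho) * 100 = (1 - 45/74) * 100 = 39.2%

39.2%


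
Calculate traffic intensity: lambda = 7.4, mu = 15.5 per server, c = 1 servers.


rho = lambda / (c * mu) = 7.4 / (1 * 15.5) = 0.4774

0.4774


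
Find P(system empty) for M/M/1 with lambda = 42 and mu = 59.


P0 = 1 - rho = 1 - 42/59 = 0.2881

0.2881


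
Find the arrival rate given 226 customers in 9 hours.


lambda = total arrivals / time = 226 / 9 = 25.11 per hour

25.11 per hour


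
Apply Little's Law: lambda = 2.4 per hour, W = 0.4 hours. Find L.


L = lambda * W = 2.4 * 0.4 = 0.96

0.96


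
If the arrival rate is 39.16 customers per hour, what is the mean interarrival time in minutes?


Mean interarrival time = 60/lambda = 60/39.16 = 1.53 minutes

1.53 minutes


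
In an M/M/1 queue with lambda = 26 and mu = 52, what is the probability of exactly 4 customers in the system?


rho = 26/52; P(n) = (1-rho)*rho^n = (1-26/52)*(26/52)^4 = 0.0313

0.0313


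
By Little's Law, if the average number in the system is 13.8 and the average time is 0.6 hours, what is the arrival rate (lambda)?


lambda = L / W = 13.8 / 0.6 = 23.0 per hour

23.0 per hour


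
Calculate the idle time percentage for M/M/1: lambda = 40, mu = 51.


Idle fraction = (1 - rho) * 100 = (1 - 40/51) * 100 = 21.6%

21.6%


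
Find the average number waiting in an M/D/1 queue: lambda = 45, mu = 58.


M/D/1: Lq = rho^2 / (2*(1-rho)) where rho = 45/58; Lq = 1.34

1.34


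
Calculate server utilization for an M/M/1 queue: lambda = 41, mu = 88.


rho = lambda/mu = 41/88 = 0.4659

0.4659


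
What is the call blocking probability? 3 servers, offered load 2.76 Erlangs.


B(N,A) = (A^N/N!) / sum(A^k/k!, k=0..N) with N=3, A=2.76 = 0.3165

0.3165


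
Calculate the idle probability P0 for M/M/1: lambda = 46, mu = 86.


P0 = 1 - rho = 1 - 46/86 = 0.4651

0.4651


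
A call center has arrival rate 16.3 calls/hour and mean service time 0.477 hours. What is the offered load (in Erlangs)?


Offered load a = lambda * E[S] = 16.3 * 0.477 = 7.78 Erlangs

7.78 Erlangs


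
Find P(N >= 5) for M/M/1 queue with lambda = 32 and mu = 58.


P(N >= 5) = rho^5 = (32/58)^5 = 0.0511

0.0511


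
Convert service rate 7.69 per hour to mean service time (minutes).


Mean service time = 60/mu = 60/7.69 = 7.8 minutes

7.8 minutes


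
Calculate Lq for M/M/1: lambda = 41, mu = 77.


rho = 41/77; Lq = rho^2/(1-rho) = 0.61

0.61


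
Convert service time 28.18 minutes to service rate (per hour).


mu = 60 / avg_service_time = 60 / 28.18 = 2.13 per hour

2.13 per hour


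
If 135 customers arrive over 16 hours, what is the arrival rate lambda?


lambda = total arrivals / time = 135 / 16 = 8.44 per hour

8.44 per hour


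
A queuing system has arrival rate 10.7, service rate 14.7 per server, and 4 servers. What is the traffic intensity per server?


rho = lambda / (c * mu) = 10.7 / (4 * 14.7) = 0.182

0.182


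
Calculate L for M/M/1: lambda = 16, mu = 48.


rho = 16/48; L = rho/(1-rho) = 0.5

0.5


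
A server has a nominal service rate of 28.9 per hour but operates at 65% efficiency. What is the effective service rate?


Effective rate = mu * efficiency = 28.9 * 0.65 = 18.79 per hour

18.79 per hour


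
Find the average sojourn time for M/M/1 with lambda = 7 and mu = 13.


W = 1/(mu - lambda) = 1/(13 - 7) = 0.1667 hours

0.1667 hours


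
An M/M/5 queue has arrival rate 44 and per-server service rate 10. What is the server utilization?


rho = lambda/(c*mu) = 44/(5*10) = 0.88

0.88


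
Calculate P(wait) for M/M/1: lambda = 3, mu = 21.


P(wait) = rho = lambda/mu = 3/21 = 0.1429

0.1429


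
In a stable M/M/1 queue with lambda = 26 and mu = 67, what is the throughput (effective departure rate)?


For a stable queue (lambda < mu), throughput = lambda = 26 per hour

26 per hour


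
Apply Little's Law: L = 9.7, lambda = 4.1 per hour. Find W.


W = L / lambda = 9.7 / 4.1 = 2.3659 hours

2.3659 hours


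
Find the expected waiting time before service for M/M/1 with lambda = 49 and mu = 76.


rho = 49/76; Wq = rho/(mu - lambda) = 0.0239 hours

0.0239 hours


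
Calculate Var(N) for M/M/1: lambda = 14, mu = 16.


rho = 14/16; Var(N) = rho/(1-rho)^2 = 56.0

56.0


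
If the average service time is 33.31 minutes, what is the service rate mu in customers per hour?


mu = 60 / avg_service_time = 60 / 33.31 = 1.8 per hour

1.8 per hour


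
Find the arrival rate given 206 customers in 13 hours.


lambda = total arrivals / time = 206 / 13 = 15.85 per hour

15.85 per hour


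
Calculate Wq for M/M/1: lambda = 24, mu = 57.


rho = 24/57; Wq = rho/(mu - lambda) = 0.0128 hours

0.0128 hours


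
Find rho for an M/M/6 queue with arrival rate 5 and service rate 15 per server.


rho = lambda/(c*mu) = 5/(6*15) = 0.0556

0.0556


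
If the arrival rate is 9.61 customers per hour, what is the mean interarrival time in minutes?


Mean interarrival time = 60/lambda = 60/9.61 = 6.24 minutes

6.24 minutes


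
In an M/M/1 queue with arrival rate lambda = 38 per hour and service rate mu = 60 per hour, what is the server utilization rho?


rho = lambda/mu = 38/60 = 0.6333

0.6333


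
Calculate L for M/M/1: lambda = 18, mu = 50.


rho = 18/50; L = rho/(1-rho) = 0.56

0.56


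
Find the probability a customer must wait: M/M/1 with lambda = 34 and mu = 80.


P(wait) = rho = lambda/mu = 34/80 = 0.425

0.425


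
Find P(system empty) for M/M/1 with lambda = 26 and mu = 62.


P0 = 1 - rho = 1 - 26/62 = 0.5806

0.5806


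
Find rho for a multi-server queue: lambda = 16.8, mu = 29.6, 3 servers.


rho = lambda / (c * mu) = 16.8 / (3 * 29.6) = 0.1892

0.1892


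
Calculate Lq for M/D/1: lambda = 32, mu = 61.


M/D/1: Lq = rho^2 / (2*(1-rho)) where rho = 32/61; Lq = 0.29

0.29


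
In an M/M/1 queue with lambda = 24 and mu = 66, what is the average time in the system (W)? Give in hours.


W = 1/(mu - lambda) = 1/(66 - 24) = 0.0238 hours

0.0238 hours


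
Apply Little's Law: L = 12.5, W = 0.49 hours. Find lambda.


lambda = L / W = 12.5 / 0.49 = 25.51 per hour

25.51 per hour


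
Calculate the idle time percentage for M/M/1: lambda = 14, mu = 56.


Idle fraction = (1 - rho) * 100 = (1 - 14/56) * 100 = 75.0%

75.0%


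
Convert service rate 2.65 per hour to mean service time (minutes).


Mean service time = 60/mu = 60/2.65 = 22.64 minutes

22.64 minutes


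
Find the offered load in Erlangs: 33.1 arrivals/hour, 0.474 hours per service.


Offered load a = lambda * E[S] = 33.1 * 0.474 = 15.69 Erlangs

15.69 Erlangs


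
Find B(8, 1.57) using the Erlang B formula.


B(N,A) = (A^N/N!) / sum(A^k/k!, k=0..N) with N=8, A=1.57 = 0.0002

0.0002


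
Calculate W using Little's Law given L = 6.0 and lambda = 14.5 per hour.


W = L / lambda = 6.0 / 14.5 = 0.4138 hours

0.4138 hours


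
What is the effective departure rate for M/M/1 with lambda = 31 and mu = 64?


For a stable queue (lambda < mu), throughput = lambda = 31 per hour

31 per hour


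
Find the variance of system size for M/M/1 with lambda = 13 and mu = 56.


rho = 13/56; Var(N) = rho/(1-rho)^2 = 0.39

0.39


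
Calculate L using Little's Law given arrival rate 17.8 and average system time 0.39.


L = lambda * W = 17.8 * 0.39 = 6.94

6.94


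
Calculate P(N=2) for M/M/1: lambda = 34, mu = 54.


rho = 34/54; P(n) = (1-rho)*rho^n = (1-34/54)*(34/54)^2 = 0.1468

0.1468


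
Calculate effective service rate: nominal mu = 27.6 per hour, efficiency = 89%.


Effective rate = mu * efficiency = 27.6 * 0.89 = 24.56 per hour

24.56 per hour


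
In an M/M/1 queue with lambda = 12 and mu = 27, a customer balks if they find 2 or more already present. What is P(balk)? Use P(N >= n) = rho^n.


P(N >= 2) = rho^2 = (12/27)^2 = 0.1975

0.1975


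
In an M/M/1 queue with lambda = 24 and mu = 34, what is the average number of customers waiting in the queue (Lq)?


rho = 24/34; Lq = rho^2/(1-rho) = 1.69

1.69


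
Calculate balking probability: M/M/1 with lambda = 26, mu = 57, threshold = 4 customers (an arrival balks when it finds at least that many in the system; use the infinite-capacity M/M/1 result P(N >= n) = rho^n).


P(N >= 4) = rho^4 = (26/57)^4 = 0.0433

0.0433


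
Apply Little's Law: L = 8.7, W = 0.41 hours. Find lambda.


lambda = L / W = 8.7 / 0.41 = 21.22 per hour

21.22 per hour


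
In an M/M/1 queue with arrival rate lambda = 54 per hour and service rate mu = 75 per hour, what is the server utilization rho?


rho = lambda/mu = 54/75 = 0.72

0.72


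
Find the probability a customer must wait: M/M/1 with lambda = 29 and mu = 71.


P(wait) = rho = lambda/mu = 29/71 = 0.4085

0.4085


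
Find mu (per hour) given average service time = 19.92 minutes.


mu = 60 / avg_service_time = 60 / 19.92 = 3.01 per hour

3.01 per hour


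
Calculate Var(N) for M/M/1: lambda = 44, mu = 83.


rho = 44/83; Var(N) = rho/(1-rho)^2 = 2.4

2.4


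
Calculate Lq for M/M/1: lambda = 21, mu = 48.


rho = 21/48; Lq = rho^2/(1-rho) = 0.34

0.34


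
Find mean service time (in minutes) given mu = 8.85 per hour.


Mean service time = 60/mu = 60/8.85 = 6.78 minutes

6.78 minutes


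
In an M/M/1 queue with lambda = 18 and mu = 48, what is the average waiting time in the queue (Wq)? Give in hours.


rho = 18/48; Wq = rho/(mu - lambda) = 0.0125 hours

0.0125 hours


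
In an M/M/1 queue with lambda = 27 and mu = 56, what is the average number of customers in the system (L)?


rho = 27/56; L = rho/(1-rho) = 0.93

0.93


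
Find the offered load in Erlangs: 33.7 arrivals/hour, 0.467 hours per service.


Offered load a = lambda * E[S] = 33.7 * 0.467 = 15.74 Erlangs

15.74 Erlangs


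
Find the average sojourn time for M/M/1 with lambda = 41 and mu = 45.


W = 1/(mu - lambda) = 1/(45 - 41) = 0.25 hours

0.25 hours


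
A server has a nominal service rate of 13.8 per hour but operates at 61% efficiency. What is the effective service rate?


Effective rate = mu * efficiency = 13.8 * 0.61 = 8.42 per hour

8.42 per hour


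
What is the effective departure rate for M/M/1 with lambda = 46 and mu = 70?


For a stable queue (lambda < mu), throughput = lambda = 46 per hour

46 per hour


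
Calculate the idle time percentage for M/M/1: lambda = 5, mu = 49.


Idle fraction = (1 - rho) * 100 = (1 - 5/49) * 100 = 89.8%

89.8%


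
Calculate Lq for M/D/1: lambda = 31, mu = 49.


M/D/1: Lq = rho^2 / (2*(1-rho)) where rho = 31/49; Lq = 0.54

0.54


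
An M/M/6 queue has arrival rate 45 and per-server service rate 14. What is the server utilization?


rho = lambda/(c*mu) = 45/(6*14) = 0.5357

0.5357


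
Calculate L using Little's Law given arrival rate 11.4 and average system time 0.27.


L = lambda * W = 11.4 * 0.27 = 3.08

3.08


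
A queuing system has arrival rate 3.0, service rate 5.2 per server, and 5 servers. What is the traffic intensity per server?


rho = lambda / (c * mu) = 3.0 / (5 * 5.2) = 0.1154

0.1154


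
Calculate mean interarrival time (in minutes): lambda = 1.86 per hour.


Mean interarrival time = 60/lambda = 60/1.86 = 32.26 minutes

32.26 minutes


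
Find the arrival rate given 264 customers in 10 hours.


lambda = total arrivals / time = 264 / 10 = 26.4 per hour

26.4 per hour


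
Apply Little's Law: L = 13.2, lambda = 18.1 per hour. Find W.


W = L / lambda = 13.2 / 18.1 = 0.7293 hours

0.7293 hours


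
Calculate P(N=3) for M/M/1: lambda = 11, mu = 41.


rho = 11/41; P(n) = (1-rho)*rho^n = (1-11/41)*(11/41)^3 = 0.0141

0.0141


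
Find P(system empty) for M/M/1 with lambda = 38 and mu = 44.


P0 = 1 - rho = 1 - 38/44 = 0.1364

0.1364


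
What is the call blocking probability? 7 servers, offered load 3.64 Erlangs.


B(N,A) = (A^N/N!) / sum(A^k/k!, k=0..N) with N=7, A=3.64 = 0.0456

0.0456


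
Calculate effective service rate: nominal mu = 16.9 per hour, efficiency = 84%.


Effective rate = mu * efficiency = 16.9 * 0.84 = 14.2 per hour

14.2 per hour


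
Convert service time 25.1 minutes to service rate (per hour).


mu = 60 / avg_service_time = 60 / 25.1 = 2.39 per hour

2.39 per hour


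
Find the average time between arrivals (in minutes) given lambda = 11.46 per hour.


Mean interarrival time = 60/lambda = 60/11.46 = 5.24 minutes

5.24 minutes


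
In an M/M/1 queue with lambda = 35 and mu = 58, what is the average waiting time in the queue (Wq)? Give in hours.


rho = 35/58; Wq = rho/(mu - lambda) = 0.0262 hours

0.0262 hours


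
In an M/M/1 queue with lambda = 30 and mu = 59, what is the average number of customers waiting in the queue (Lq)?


rho = 30/59; Lq = rho^2/(1-rho) = 0.53

0.53


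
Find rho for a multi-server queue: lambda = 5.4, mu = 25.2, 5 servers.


rho = lambda / (c * mu) = 5.4 / (5 * 25.2) = 0.0429

0.0429


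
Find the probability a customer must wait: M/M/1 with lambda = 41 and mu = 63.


P(wait) = rho = lambda/mu = 41/63 = 0.6508

0.6508


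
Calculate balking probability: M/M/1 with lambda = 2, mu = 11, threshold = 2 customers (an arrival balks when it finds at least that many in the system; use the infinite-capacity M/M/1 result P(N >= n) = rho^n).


P(N >= 2) = rho^2 = (2/11)^2 = 0.0331

0.0331


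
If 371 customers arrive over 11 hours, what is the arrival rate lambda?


lambda = total arrivals / time = 371 / 11 = 33.73 per hour

33.73 per hour


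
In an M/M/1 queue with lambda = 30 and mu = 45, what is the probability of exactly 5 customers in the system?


rho = 30/45; P(n) = (1-rho)*rho^n = (1-30/45)*(30/45)^5 = 0.0439

0.0439


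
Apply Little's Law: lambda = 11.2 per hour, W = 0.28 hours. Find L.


L = lambda * W = 11.2 * 0.28 = 3.14

3.14


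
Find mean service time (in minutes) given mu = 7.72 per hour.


Mean service time = 60/mu = 60/7.72 = 7.77 minutes

7.77 minutes


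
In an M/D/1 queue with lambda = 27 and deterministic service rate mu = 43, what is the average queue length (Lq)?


M/D/1: Lq = rho^2 / (2*(1-rho)) where rho = 27/43; Lq = 0.53

0.53


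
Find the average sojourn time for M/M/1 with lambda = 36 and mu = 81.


W = 1/(mu - lambda) = 1/(81 - 36) = 0.0222 hours

0.0222 hours


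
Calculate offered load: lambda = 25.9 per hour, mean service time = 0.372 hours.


Offered load a = lambda * E[S] = 25.9 * 0.372 = 9.63 Erlangs

9.63 Erlangs


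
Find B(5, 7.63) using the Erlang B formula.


B(N,A) = (A^N/N!) / sum(A^k/k!, k=0..N) with N=5, A=7.63 = 0.46

0.46


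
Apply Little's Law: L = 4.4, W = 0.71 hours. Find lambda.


lambda = L / W = 4.4 / 0.71 = 6.2 per hour

6.2 per hour


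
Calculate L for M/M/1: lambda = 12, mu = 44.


rho = 12/44; L = rho/(1-rho) = 0.37

0.37


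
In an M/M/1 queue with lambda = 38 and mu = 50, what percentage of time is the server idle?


Idle fraction = (1 - rho) * 100 = (1 - 38/50) * 100 = 24.0%

24.0%


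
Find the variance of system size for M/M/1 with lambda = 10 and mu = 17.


rho = 10/17; Var(N) = rho/(1-rho)^2 = 3.47

3.47


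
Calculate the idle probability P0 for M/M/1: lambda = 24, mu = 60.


P0 = 1 - rho = 1 - 24/60 = 0.6

0.6


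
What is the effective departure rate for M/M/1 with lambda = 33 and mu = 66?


For a stable queue (lambda < mu), throughput = lambda = 33 per hour

33 per hour


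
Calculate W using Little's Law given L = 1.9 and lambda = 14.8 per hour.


W = L / lambda = 1.9 / 14.8 = 0.1284 hours

0.1284 hours


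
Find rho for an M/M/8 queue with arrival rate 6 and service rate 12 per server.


rho = lambda/(c*mu) = 6/(8*12) = 0.0625

0.0625


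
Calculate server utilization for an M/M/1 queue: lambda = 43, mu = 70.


rho = lambda/mu = 43/70 = 0.6143

0.6143


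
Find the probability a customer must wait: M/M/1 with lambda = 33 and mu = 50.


P(wait) = rho = lambda/mu = 33/50 = 0.66

0.66


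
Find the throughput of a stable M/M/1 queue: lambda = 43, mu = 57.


For a stable queue (lambda < mu), throughput = lambda = 43 per hour

43 per hour


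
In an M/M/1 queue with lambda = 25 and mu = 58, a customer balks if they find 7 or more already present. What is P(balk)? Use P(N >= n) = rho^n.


P(N >= 7) = rho^7 = (25/58)^7 = 0.0028

0.0028


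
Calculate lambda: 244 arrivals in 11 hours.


lambda = total arrivals / time = 244 / 11 = 22.18 per hour

22.18 per hour


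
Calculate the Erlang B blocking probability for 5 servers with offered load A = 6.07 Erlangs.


B(N,A) = (A^N/N!) / sum(A^k/k!, k=0..N) with N=5, A=6.07 = 0.3653

0.3653


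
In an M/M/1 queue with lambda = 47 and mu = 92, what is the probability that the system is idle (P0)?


P0 = 1 - rho = 1 - 47/92 = 0.4891

0.4891


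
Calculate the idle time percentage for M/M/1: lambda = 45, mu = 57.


Idle fraction = (1 - rho) * 100 = (1 - 45/57) * 100 = 21.1%

21.1%


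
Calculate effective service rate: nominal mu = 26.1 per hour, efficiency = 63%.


Effective rate = mu * efficiency = 26.1 * 0.63 = 16.44 per hour

16.44 per hour
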